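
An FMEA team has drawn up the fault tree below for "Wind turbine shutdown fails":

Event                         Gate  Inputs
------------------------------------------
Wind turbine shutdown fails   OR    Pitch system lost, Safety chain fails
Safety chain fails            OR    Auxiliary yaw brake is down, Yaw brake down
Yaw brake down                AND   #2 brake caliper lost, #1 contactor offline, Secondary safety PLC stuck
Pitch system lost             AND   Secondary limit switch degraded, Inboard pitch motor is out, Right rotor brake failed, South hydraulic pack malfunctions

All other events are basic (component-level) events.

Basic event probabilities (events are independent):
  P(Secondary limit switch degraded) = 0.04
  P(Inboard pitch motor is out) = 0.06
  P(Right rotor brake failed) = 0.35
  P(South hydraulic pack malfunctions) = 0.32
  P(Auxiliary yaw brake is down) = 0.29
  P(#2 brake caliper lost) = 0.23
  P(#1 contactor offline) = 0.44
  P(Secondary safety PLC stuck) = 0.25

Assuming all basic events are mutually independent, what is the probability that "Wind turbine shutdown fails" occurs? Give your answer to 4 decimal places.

0.3081

P(Pitch system lost) [AND] = 0.04 × 0.06 × 0.35 × 0.32 = 0.000269
P(Yaw brake down) [AND] = 0.23 × 0.44 × 0.25 = 0.025300
P(Safety chain fails) [OR] = 1 − (1−0.29) × (1−0.025300) = 0.307963
P(Wind turbine shutdown fails) [OR] = 1 − (1−0.000269) × (1−0.307963) = 0.308149
Rounded to 4 decimal places: P(Wind turbine shutdown fails) ≈ 0.3081.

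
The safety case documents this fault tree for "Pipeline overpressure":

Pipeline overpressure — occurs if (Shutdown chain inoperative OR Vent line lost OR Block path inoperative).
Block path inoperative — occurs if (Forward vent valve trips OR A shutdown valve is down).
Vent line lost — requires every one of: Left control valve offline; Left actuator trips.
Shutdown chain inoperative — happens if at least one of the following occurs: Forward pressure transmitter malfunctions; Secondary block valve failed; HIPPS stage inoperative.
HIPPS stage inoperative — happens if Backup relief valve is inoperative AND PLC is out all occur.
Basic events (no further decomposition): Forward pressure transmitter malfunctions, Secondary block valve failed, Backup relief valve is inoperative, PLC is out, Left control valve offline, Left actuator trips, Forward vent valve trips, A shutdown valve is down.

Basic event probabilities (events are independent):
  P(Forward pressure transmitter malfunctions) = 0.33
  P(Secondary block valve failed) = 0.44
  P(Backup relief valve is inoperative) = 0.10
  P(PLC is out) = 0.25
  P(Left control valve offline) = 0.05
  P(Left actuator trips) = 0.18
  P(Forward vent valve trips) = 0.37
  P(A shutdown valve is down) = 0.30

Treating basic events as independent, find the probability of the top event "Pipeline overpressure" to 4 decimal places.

0.8401

P(HIPPS stage inoperative) [AND] = 0.10 × 0.25 = 0.025000
P(Shutdown chain inoperative) [OR] = 1 − (1−0.33) × (1−0.44) × (1−0.025000) = 0.634180
P(Vent line lost) [AND] = 0.05 × 0.18 = 0.009000
P(Block path inoperative) [OR] = 1 − (1−0.37) × (1−0.30) = 0.559000
P(Pipeline overpressure) [OR] = 1 − (1−0.634180) × (1−0.009000) × (1−0.559000) = 0.840125
Rounded to 4 decimal places: P(Pipeline overpressure) ≈ 0.8401.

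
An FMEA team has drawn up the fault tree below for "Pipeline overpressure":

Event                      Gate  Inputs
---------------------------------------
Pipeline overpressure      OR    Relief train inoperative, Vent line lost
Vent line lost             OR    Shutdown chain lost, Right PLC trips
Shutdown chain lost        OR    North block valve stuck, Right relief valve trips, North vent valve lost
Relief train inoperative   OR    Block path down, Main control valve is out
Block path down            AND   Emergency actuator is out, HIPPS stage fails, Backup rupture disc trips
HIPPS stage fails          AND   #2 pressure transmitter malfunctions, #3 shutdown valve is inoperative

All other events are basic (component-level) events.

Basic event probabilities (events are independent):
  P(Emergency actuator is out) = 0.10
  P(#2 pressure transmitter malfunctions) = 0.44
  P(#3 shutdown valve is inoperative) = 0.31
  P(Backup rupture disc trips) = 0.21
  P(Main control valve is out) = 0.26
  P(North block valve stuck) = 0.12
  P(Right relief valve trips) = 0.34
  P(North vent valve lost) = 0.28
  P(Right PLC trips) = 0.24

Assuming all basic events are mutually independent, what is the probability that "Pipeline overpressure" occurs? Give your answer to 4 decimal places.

P(HIPPS stage fails) [AND] = 0.44 × 0.31 = 0.136400
P(Block path down) [AND] = 0.10 × 0.136400 × 0.21 = 0.002864
P(Relief train inoperative) [OR] = 1 − (1−0.002864) × (1−0.26) = 0.262119
P(Shutdown chain lost) [OR] = 1 − (1−0.12) × (1−0.34) × (1−0.28) = 0.581824
P(Vent line lost) [OR] = 1 − (1−0.581824) × (1−0.24) = 0.682186
P(Pipeline overpressure) [OR] = 1 − (1−0.262119) × (1−0.682186) = 0.765491
Rounded to 4 decimal places: P(Pipeline overpressure) ≈ 0.7655.

0.7655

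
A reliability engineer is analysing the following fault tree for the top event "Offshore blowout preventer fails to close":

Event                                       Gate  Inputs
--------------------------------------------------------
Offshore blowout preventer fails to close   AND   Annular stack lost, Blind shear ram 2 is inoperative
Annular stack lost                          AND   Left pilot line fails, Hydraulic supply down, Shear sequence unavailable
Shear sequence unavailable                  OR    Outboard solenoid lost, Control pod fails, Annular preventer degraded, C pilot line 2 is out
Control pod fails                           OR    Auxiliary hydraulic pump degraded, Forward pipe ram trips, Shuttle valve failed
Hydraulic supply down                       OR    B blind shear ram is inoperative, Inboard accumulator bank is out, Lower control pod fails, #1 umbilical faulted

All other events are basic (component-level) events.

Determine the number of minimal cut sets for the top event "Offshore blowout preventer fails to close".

24

Hydraulic supply down [OR]: union of children's cut sets → 4 cut set(s).
Control pod fails [OR]: union of children's cut sets → 3 cut set(s).
Shear sequence unavailable [OR]: union of children's cut sets → 6 cut set(s).
Annular stack lost [AND]: one cut set from each child combined → 1 × 4 × 6 = 24 cut set(s).
Offshore blowout preventer fails to close [AND]: one cut set from each child combined → 24 × 1 = 24 cut set(s).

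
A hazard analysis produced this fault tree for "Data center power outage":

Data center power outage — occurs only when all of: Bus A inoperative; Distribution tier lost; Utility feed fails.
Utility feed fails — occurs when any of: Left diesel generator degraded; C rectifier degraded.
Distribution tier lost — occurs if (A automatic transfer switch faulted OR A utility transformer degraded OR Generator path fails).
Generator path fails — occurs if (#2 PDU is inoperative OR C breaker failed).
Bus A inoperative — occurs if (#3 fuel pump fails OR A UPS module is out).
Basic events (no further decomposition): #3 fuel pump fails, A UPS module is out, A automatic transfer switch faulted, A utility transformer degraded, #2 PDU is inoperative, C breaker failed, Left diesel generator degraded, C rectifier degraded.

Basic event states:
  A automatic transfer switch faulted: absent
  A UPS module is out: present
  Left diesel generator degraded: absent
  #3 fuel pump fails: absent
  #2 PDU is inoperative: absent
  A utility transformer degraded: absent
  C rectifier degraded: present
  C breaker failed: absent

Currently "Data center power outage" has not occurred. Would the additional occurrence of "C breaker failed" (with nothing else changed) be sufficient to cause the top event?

Counterfactual: set "C breaker failed" to occurred.
Bus A inoperative [OR]: #3 fuel pump fails=not, A UPS module is out=occurs → at least one input occurs → occurs.
Generator path fails [OR]: #2 PDU is inoperative=not, C breaker failed=occurs → at least one input occurs → occurs.
Distribution tier lost [OR]: A automatic transfer switch faulted=not, A utility transformer degraded=not, Generator path fails=occurs → at least one input occurs → occurs.
Utility feed fails [OR]: Left diesel generator degraded=not, C rectifier degraded=occurs → at least one input occurs → occurs.
Data center power outage [AND]: Bus A inoperative=occurs, Distribution tier lost=occurs, Utility feed fails=occurs → all inputs occur → occurs.

Yes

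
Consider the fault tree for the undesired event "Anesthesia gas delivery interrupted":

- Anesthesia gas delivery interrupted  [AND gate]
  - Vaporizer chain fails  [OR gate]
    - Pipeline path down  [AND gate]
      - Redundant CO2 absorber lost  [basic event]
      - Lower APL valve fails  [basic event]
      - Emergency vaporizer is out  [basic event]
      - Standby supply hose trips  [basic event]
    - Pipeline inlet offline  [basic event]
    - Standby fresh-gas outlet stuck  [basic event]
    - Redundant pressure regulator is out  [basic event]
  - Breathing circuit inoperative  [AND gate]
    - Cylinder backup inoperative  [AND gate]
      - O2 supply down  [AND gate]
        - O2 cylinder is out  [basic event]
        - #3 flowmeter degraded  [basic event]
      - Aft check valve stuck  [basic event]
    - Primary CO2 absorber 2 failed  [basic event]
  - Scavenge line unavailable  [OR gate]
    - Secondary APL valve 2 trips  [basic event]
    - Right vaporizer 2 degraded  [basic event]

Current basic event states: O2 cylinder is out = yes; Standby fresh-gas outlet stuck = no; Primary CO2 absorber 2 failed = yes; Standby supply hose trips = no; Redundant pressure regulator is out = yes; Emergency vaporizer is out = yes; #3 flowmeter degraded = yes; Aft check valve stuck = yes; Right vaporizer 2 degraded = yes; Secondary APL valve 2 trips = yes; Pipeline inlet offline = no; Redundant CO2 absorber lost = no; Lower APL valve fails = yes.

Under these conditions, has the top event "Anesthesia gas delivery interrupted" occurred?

Yes

Pipeline path down [AND]: Redundant CO2 absorber lost=not, Lower APL valve fails=occurs, Emergency vaporizer is out=occurs, Standby supply hose trips=not → not all inputs occur → does not occur.
Vaporizer chain fails [OR]: Pipeline path down=not, Pipeline inlet offline=not, Standby fresh-gas outlet stuck=not, Redundant pressure regulator is out=occurs → at least one input occurs → occurs.
O2 supply down [AND]: O2 cylinder is out=occurs, #3 flowmeter degraded=occurs → all inputs occur → occurs.
Cylinder backup inoperative [AND]: O2 supply down=occurs, Aft check valve stuck=occurs → all inputs occur → occurs.
Breathing circuit inoperative [AND]: Cylinder backup inoperative=occurs, Primary CO2 absorber 2 failed=occurs → all inputs occur → occurs.
Scavenge line unavailable [OR]: Secondary APL valve 2 trips=occurs, Right vaporizer 2 degraded=occurs → at least one input occurs → occurs.
Anesthesia gas delivery interrupted [AND]: Vaporizer chain fails=occurs, Breathing circuit inoperative=occurs, Scavenge line unavailable=occurs → all inputs occur → occurs.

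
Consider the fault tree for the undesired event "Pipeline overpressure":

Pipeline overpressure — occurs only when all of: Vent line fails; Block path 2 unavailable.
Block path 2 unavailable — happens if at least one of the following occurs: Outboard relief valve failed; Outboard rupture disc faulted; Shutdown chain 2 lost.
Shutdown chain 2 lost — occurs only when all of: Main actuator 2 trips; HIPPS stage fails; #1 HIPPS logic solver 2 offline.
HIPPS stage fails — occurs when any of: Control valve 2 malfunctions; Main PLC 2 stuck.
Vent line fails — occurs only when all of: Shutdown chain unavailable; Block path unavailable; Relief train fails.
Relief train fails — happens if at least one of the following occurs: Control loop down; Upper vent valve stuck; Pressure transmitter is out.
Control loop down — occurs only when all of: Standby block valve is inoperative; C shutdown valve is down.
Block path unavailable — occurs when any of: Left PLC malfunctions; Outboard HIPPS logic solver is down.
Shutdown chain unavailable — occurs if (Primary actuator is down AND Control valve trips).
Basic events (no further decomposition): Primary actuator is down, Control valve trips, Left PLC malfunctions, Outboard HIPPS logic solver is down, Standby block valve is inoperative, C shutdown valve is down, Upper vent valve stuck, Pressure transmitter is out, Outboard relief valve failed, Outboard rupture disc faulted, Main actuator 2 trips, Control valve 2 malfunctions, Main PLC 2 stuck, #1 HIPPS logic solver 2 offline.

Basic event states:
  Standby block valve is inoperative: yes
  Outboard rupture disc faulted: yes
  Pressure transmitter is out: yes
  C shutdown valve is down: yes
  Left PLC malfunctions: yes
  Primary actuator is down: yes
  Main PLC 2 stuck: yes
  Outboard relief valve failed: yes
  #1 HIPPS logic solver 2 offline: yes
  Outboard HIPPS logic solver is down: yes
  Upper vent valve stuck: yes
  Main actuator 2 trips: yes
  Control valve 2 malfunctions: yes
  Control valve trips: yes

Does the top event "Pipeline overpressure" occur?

Yes

Shutdown chain unavailable [AND]: Primary actuator is down=occurs, Control valve trips=occurs → all inputs occur → occurs.
Block path unavailable [OR]: Left PLC malfunctions=occurs, Outboard HIPPS logic solver is down=occurs → at least one input occurs → occurs.
Control loop down [AND]: Standby block valve is inoperative=occurs, C shutdown valve is down=occurs → all inputs occur → occurs.
Relief train fails [OR]: Control loop down=occurs, Upper vent valve stuck=occurs, Pressure transmitter is out=occurs → at least one input occurs → occurs.
Vent line fails [AND]: Shutdown chain unavailable=occurs, Block path unavailable=occurs, Relief train fails=occurs → all inputs occur → occurs.
HIPPS stage fails [OR]: Control valve 2 malfunctions=occurs, Main PLC 2 stuck=occurs → at least one input occurs → occurs.
Shutdown chain 2 lost [AND]: Main actuator 2 trips=occurs, HIPPS stage fails=occurs, #1 HIPPS logic solver 2 offline=occurs → all inputs occur → occurs.
Block path 2 unavailable [OR]: Outboard relief valve failed=occurs, Outboard rupture disc faulted=occurs, Shutdown chain 2 lost=occurs → at least one input occurs → occurs.
Pipeline overpressure [AND]: Vent line fails=occurs, Block path 2 unavailable=occurs → all inputs occur → occurs.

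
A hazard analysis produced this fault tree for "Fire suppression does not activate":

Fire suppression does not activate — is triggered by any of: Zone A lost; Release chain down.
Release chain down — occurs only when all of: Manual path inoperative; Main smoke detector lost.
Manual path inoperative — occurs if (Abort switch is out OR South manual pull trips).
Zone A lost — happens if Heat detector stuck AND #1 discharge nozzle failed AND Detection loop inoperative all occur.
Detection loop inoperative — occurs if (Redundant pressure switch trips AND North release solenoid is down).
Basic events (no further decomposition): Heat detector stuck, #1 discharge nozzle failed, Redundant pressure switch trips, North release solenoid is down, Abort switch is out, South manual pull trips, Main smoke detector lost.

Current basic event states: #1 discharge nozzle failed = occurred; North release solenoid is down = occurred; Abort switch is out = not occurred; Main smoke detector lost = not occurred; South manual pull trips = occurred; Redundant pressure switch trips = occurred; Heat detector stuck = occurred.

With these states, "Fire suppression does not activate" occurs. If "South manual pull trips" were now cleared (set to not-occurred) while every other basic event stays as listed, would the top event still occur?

Counterfactual: set "South manual pull trips" to not occurred.
Detection loop inoperative [AND]: Redundant pressure switch trips=occurs, North release solenoid is down=occurs → all inputs occur → occurs.
Zone A lost [AND]: Heat detector stuck=occurs, #1 discharge nozzle failed=occurs, Detection loop inoperative=occurs → all inputs occur → occurs.
Manual path inoperative [OR]: Abort switch is out=not, South manual pull trips=not → no input occurs → does not occur.
Release chain down [AND]: Manual path inoperative=not, Main smoke detector lost=not → not all inputs occur → does not occur.
Fire suppression does not activate [OR]: Zone A lost=occurs, Release chain down=not → at least one input occurs → occurs.

Yes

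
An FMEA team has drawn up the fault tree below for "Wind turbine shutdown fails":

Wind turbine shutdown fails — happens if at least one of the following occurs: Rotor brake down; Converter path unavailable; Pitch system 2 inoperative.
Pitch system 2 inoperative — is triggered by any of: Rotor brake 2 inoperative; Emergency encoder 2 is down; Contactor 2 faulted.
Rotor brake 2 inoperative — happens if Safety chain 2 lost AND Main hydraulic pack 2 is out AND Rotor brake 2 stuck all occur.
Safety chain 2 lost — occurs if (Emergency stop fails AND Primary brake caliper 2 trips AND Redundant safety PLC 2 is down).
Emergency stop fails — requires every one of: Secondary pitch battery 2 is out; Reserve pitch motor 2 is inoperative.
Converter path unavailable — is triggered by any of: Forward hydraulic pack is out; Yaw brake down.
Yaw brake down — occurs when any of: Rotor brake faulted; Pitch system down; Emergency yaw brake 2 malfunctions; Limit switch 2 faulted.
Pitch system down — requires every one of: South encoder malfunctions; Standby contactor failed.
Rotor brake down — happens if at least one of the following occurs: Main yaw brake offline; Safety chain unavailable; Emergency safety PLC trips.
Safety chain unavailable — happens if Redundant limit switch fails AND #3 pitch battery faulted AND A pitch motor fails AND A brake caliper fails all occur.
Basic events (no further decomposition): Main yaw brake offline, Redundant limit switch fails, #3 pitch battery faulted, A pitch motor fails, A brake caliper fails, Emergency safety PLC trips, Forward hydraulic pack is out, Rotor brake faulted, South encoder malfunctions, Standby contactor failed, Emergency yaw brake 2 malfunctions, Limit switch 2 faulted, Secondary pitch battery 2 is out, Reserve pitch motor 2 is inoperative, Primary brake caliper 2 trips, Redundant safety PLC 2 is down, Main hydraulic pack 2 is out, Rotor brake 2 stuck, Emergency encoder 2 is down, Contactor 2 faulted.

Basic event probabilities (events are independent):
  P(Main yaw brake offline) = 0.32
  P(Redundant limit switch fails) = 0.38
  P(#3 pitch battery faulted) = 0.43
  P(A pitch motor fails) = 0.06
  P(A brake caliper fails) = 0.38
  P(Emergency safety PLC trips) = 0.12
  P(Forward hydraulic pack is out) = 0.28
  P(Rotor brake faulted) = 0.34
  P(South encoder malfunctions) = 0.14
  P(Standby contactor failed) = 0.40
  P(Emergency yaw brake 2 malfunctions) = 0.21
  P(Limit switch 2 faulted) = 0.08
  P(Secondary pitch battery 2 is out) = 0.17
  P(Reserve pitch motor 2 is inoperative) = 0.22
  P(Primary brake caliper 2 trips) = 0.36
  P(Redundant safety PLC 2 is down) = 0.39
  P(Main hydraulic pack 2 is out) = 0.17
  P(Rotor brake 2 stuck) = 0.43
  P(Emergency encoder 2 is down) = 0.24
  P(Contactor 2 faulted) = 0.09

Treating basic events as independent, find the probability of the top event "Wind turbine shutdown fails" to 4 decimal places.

P(Safety chain unavailable) [AND] = 0.38 × 0.43 × 0.06 × 0.38 = 0.003726
P(Rotor brake down) [OR] = 1 − (1−0.32) × (1−0.003726) × (1−0.12) = 0.403830
P(Pitch system down) [AND] = 0.14 × 0.40 = 0.056000
P(Yaw brake down) [OR] = 1 − (1−0.34) × (1−0.056000) × (1−0.21) × (1−0.08) = 0.547175
P(Converter path unavailable) [OR] = 1 − (1−0.28) × (1−0.547175) = 0.673966
P(Emergency stop fails) [AND] = 0.17 × 0.22 = 0.037400
P(Safety chain 2 lost) [AND] = 0.037400 × 0.36 × 0.39 = 0.005251
P(Rotor brake 2 inoperative) [AND] = 0.005251 × 0.17 × 0.43 = 0.000384
P(Pitch system 2 inoperative) [OR] = 1 − (1−0.000384) × (1−0.24) × (1−0.09) = 0.308666
P(Wind turbine shutdown fails) [OR] = 1 − (1−0.403830) × (1−0.673966) × (1−0.308666) = 0.865624
Rounded to 4 decimal places: P(Wind turbine shutdown fails) ≈ 0.8656.

0.8656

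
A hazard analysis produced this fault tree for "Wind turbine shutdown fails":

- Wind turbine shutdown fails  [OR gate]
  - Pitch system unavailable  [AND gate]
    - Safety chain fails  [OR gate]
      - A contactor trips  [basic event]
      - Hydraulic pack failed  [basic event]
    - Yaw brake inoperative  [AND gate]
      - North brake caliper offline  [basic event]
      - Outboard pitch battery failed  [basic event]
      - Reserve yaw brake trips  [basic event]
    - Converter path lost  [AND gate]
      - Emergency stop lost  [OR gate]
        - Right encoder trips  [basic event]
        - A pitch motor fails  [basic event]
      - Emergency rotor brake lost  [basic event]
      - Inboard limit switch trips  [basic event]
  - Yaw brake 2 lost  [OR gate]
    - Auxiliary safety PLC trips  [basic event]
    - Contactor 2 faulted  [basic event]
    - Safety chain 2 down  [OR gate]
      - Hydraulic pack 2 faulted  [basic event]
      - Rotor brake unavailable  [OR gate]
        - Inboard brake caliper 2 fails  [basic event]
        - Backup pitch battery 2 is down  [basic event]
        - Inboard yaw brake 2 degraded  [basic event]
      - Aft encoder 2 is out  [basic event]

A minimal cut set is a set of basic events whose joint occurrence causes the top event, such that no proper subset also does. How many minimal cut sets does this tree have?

11

Safety chain fails [OR]: union of children's cut sets → 2 cut set(s).
Yaw brake inoperative [AND]: one cut set from each child combined → 1 × 1 × 1 = 1 cut set(s).
Emergency stop lost [OR]: union of children's cut sets → 2 cut set(s).
Converter path lost [AND]: one cut set from each child combined → 2 × 1 × 1 = 2 cut set(s).
Pitch system unavailable [AND]: one cut set from each child combined → 2 × 1 × 2 = 4 cut set(s).
Rotor brake unavailable [OR]: union of children's cut sets → 3 cut set(s).
Safety chain 2 down [OR]: union of children's cut sets → 5 cut set(s).
Yaw brake 2 lost [OR]: union of children's cut sets → 7 cut set(s).
Wind turbine shutdown fails [OR]: union of children's cut sets → 11 cut set(s).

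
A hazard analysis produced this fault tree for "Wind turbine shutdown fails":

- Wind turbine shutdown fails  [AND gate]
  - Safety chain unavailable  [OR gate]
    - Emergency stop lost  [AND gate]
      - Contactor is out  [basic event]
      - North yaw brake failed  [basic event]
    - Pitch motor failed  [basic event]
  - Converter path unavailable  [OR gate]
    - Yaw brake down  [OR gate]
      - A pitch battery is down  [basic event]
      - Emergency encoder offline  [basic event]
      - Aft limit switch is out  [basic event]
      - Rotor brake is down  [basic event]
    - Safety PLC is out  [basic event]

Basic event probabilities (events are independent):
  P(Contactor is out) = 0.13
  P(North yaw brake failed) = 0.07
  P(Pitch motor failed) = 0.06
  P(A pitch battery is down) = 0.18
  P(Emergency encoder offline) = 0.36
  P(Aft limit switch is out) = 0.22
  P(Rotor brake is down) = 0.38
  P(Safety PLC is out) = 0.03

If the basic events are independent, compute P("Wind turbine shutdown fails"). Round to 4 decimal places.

P(Emergency stop lost) [AND] = 0.13 × 0.07 = 0.009100
P(Safety chain unavailable) [OR] = 1 − (1−0.009100) × (1−0.06) = 0.068554
P(Yaw brake down) [OR] = 1 − (1−0.18) × (1−0.36) × (1−0.22) × (1−0.38) = 0.746207
P(Converter path unavailable) [OR] = 1 − (1−0.746207) × (1−0.03) = 0.753821
P(Wind turbine shutdown fails) [AND] = 0.068554 × 0.753821 = 0.051677
Rounded to 4 decimal places: P(Wind turbine shutdown fails) ≈ 0.0517.

0.0517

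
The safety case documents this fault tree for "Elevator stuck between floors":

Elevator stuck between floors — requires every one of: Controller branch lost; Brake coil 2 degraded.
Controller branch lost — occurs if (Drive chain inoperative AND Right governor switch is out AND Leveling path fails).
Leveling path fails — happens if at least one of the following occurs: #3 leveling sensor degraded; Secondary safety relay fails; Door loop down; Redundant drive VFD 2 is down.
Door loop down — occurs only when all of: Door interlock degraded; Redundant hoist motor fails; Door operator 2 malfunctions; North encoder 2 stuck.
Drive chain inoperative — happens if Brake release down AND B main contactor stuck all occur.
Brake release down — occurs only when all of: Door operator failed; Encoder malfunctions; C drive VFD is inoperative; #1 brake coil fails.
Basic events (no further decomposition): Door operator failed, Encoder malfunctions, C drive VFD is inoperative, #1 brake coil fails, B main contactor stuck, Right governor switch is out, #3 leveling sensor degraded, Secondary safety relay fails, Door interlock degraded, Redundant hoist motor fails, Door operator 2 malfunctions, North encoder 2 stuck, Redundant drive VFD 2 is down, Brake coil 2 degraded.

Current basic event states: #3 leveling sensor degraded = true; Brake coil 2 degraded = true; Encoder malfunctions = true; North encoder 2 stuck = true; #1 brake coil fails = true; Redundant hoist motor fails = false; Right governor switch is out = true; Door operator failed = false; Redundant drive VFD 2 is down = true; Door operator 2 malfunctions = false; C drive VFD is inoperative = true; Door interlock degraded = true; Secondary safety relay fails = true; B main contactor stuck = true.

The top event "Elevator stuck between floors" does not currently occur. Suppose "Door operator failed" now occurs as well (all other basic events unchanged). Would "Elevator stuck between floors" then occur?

Counterfactual: set "Door operator failed" to occurred.
Brake release down [AND]: Door operator failed=occurs, Encoder malfunctions=occurs, C drive VFD is inoperative=occurs, #1 brake coil fails=occurs → all inputs occur → occurs.
Drive chain inoperative [AND]: Brake release down=occurs, B main contactor stuck=occurs → all inputs occur → occurs.
Door loop down [AND]: Door interlock degraded=occurs, Redundant hoist motor fails=not, Door operator 2 malfunctions=not, North encoder 2 stuck=occurs → not all inputs occur → does not occur.
Leveling path fails [OR]: #3 leveling sensor degraded=occurs, Secondary safety relay fails=occurs, Door loop down=not, Redundant drive VFD 2 is down=occurs → at least one input occurs → occurs.
Controller branch lost [AND]: Drive chain inoperative=occurs, Right governor switch is out=occurs, Leveling path fails=occurs → all inputs occur → occurs.
Elevator stuck between floors [AND]: Controller branch lost=occurs, Brake coil 2 degraded=occurs → all inputs occur → occurs.

Yes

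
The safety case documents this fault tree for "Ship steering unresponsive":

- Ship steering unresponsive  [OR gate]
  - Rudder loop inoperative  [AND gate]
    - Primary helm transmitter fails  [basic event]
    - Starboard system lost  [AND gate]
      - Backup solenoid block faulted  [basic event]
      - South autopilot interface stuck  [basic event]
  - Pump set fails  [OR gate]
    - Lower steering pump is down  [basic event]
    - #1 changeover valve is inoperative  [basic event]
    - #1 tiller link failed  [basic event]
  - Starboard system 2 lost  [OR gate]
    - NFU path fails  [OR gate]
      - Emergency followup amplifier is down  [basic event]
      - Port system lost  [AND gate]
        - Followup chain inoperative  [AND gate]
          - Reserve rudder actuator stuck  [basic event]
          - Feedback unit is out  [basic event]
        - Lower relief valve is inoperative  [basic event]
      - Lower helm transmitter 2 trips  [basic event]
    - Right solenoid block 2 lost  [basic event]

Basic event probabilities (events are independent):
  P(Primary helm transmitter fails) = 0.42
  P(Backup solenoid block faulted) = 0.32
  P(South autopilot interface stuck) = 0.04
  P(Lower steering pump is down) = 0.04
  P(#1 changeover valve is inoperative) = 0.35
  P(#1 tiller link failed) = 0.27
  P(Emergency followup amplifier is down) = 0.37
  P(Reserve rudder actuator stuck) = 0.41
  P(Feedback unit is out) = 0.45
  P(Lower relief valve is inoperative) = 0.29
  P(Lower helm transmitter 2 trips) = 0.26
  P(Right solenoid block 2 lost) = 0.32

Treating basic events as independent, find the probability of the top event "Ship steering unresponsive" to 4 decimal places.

0.8641

P(Starboard system lost) [AND] = 0.32 × 0.04 = 0.012800
P(Rudder loop inoperative) [AND] = 0.42 × 0.012800 = 0.005376
P(Pump set fails) [OR] = 1 − (1−0.04) × (1−0.35) × (1−0.27) = 0.544480
P(Followup chain inoperative) [AND] = 0.41 × 0.45 = 0.184500
P(Port system lost) [AND] = 0.184500 × 0.29 = 0.053505
P(NFU path fails) [OR] = 1 − (1−0.37) × (1−0.053505) × (1−0.26) = 0.558744
P(Starboard system 2 lost) [OR] = 1 − (1−0.558744) × (1−0.32) = 0.699946
P(Ship steering unresponsive) [OR] = 1 − (1−0.005376) × (1−0.544480) × (1−0.699946) = 0.864054
Rounded to 4 decimal places: P(Ship steering unresponsive) ≈ 0.8641.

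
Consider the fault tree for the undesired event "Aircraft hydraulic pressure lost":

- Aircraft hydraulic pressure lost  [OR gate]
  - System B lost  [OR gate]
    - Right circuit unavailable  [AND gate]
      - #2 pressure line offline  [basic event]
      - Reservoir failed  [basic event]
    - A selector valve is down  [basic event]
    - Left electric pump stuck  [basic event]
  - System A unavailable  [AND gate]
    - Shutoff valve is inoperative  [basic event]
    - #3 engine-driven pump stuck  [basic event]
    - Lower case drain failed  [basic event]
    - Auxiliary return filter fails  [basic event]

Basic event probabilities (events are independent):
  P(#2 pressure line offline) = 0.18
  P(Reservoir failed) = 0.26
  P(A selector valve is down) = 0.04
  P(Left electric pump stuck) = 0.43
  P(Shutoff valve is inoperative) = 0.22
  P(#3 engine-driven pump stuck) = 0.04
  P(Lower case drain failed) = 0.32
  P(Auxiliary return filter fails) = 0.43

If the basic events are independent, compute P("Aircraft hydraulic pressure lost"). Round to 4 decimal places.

P(Right circuit unavailable) [AND] = 0.18 × 0.26 = 0.046800
P(System B lost) [OR] = 1 − (1−0.046800) × (1−0.04) × (1−0.43) = 0.478409
P(System A unavailable) [AND] = 0.22 × 0.04 × 0.32 × 0.43 = 0.001211
P(Aircraft hydraulic pressure lost) [OR] = 1 − (1−0.478409) × (1−0.001211) = 0.479041
Rounded to 4 decimal places: P(Aircraft hydraulic pressure lost) ≈ 0.4790.

0.4790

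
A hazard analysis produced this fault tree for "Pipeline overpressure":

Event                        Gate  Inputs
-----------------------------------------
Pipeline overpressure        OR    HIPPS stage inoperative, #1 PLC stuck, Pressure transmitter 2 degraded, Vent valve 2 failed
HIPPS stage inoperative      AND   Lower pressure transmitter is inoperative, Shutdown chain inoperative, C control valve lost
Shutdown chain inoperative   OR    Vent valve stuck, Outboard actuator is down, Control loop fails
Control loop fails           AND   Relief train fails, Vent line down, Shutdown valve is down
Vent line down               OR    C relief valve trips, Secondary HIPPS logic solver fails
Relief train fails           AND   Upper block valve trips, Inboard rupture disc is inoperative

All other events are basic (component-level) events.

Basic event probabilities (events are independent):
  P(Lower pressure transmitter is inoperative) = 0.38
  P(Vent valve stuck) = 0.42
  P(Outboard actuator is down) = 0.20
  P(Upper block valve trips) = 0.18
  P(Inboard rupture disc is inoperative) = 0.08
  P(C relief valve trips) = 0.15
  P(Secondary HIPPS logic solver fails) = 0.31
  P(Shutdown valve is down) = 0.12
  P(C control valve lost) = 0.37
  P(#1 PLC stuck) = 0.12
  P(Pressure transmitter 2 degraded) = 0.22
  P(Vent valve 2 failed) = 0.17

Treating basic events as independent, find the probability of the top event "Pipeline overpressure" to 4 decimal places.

0.4732

P(Relief train fails) [AND] = 0.18 × 0.08 = 0.014400
P(Vent line down) [OR] = 1 − (1−0.15) × (1−0.31) = 0.413500
P(Control loop fails) [AND] = 0.014400 × 0.413500 × 0.12 = 0.000715
P(Shutdown chain inoperative) [OR] = 1 − (1−0.42) × (1−0.20) × (1−0.000715) = 0.536332
P(HIPPS stage inoperative) [AND] = 0.38 × 0.536332 × 0.37 = 0.075408
P(Pipeline overpressure) [OR] = 1 − (1−0.075408) × (1−0.12) × (1−0.22) × (1−0.17) = 0.473249
Rounded to 4 decimal places: P(Pipeline overpressure) ≈ 0.4732.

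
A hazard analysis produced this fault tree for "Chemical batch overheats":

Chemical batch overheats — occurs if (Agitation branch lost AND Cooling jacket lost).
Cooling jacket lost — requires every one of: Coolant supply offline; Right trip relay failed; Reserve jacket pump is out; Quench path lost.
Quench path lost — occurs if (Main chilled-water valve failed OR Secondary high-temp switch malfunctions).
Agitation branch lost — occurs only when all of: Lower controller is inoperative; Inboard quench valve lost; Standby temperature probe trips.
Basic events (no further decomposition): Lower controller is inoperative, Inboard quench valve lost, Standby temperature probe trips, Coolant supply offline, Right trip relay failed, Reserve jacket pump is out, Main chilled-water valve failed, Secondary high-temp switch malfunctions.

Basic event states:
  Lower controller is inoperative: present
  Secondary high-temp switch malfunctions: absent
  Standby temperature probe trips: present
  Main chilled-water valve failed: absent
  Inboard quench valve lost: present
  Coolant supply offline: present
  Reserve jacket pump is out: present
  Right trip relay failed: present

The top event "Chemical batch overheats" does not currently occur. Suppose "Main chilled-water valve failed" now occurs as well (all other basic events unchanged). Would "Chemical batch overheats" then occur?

Yes

Counterfactual: set "Main chilled-water valve failed" to occurred.
Agitation branch lost [AND]: Lower controller is inoperative=occurs, Inboard quench valve lost=occurs, Standby temperature probe trips=occurs → all inputs occur → occurs.
Quench path lost [OR]: Main chilled-water valve failed=occurs, Secondary high-temp switch malfunctions=not → at least one input occurs → occurs.
Cooling jacket lost [AND]: Coolant supply offline=occurs, Right trip relay failed=occurs, Reserve jacket pump is out=occurs, Quench path lost=occurs → all inputs occur → occurs.
Chemical batch overheats [AND]: Agitation branch lost=occurs, Cooling jacket lost=occurs → all inputs occur → occurs.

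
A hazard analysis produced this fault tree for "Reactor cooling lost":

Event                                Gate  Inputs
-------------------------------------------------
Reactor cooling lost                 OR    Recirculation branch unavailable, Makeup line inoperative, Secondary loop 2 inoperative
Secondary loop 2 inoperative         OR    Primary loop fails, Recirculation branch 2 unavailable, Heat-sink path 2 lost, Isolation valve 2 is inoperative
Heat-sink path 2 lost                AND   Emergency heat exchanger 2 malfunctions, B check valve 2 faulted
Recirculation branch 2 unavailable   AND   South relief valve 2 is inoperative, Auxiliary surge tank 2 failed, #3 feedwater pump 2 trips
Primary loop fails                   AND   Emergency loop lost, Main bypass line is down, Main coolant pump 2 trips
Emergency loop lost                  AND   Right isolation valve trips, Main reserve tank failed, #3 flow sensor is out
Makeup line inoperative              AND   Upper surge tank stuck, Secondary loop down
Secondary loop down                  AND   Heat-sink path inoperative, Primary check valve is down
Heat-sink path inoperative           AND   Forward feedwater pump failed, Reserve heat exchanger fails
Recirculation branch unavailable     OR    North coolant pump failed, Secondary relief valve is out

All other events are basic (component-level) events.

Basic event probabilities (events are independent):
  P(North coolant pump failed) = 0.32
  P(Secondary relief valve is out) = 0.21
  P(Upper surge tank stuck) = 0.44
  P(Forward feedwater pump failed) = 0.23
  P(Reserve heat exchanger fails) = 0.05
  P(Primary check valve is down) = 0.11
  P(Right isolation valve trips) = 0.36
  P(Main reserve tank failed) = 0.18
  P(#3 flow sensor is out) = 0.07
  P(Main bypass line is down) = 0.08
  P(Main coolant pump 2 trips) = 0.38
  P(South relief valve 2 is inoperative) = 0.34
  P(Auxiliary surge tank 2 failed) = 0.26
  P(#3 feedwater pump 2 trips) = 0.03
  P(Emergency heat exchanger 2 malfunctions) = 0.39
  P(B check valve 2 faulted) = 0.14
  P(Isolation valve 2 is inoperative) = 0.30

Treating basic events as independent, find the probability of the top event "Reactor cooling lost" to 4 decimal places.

P(Recirculation branch unavailable) [OR] = 1 − (1−0.32) × (1−0.21) = 0.462800
P(Heat-sink path inoperative) [AND] = 0.23 × 0.05 = 0.011500
P(Secondary loop down) [AND] = 0.011500 × 0.11 = 0.001265
P(Makeup line inoperative) [AND] = 0.44 × 0.001265 = 0.000557
P(Emergency loop lost) [AND] = 0.36 × 0.18 × 0.07 = 0.004536
P(Primary loop fails) [AND] = 0.004536 × 0.08 × 0.38 = 0.000138
P(Recirculation branch 2 unavailable) [AND] = 0.34 × 0.26 × 0.03 = 0.002652
P(Heat-sink path 2 lost) [AND] = 0.39 × 0.14 = 0.054600
P(Secondary loop 2 inoperative) [OR] = 1 − (1−0.000138) × (1−0.002652) × (1−0.054600) × (1−0.30) = 0.340066
P(Reactor cooling lost) [OR] = 1 − (1−0.462800) × (1−0.000557) × (1−0.340066) = 0.645681
Rounded to 4 decimal places: P(Reactor cooling lost) ≈ 0.6457.

0.6457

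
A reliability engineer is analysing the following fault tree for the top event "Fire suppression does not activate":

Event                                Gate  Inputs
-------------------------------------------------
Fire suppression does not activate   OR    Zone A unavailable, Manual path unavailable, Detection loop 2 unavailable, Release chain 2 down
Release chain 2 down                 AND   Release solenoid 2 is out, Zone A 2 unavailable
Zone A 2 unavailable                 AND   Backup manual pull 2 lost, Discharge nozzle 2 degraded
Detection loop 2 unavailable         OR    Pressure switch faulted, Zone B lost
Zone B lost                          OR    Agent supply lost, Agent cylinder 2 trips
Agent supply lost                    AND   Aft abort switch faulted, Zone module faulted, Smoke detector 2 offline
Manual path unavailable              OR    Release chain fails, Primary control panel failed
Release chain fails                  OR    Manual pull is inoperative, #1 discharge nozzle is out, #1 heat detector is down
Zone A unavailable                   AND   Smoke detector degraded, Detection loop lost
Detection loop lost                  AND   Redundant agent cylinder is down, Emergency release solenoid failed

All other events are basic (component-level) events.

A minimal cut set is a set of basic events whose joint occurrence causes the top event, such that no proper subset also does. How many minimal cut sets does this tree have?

Detection loop lost [AND]: one cut set from each child combined → 1 × 1 = 1 cut set(s).
Zone A unavailable [AND]: one cut set from each child combined → 1 × 1 = 1 cut set(s).
Release chain fails [OR]: union of children's cut sets → 3 cut set(s).
Manual path unavailable [OR]: union of children's cut sets → 4 cut set(s).
Agent supply lost [AND]: one cut set from each child combined → 1 × 1 × 1 = 1 cut set(s).
Zone B lost [OR]: union of children's cut sets → 2 cut set(s).
Detection loop 2 unavailable [OR]: union of children's cut sets → 3 cut set(s).
Zone A 2 unavailable [AND]: one cut set from each child combined → 1 × 1 = 1 cut set(s).
Release chain 2 down [AND]: one cut set from each child combined → 1 × 1 = 1 cut set(s).
Fire suppression does not activate [OR]: union of children's cut sets → 9 cut set(s).
Minimal cut sets: {Emergency release solenoid failed, Redundant agent cylinder is down, Smoke detector degraded}; {Manual pull is inoperative}; {#1 discharge nozzle is out}; {#1 heat detector is down}; {Primary control panel failed}; {Pressure switch faulted}; {Aft abort switch faulted, Smoke detector 2 offline, Zone module faulted}; {Agent cylinder 2 trips}; {Backup manual pull 2 lost, Discharge nozzle 2 degraded, Release solenoid 2 is out}.

9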